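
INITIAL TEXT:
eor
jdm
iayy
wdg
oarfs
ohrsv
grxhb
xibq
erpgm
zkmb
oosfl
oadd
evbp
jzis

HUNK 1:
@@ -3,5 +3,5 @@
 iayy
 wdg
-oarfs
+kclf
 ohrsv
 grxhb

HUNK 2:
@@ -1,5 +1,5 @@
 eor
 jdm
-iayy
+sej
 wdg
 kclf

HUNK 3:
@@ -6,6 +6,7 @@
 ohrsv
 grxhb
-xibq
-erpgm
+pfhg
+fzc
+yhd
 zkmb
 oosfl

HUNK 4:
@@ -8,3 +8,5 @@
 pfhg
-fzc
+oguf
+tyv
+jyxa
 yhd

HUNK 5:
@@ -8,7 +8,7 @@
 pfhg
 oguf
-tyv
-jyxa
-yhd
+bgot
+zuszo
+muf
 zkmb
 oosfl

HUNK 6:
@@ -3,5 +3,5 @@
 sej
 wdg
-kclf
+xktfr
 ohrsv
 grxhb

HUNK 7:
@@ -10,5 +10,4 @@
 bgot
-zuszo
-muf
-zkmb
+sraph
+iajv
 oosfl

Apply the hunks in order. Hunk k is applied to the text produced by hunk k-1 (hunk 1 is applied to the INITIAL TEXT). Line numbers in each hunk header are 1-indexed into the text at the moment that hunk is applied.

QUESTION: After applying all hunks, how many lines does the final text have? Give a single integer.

Hunk 1: at line 3 remove [oarfs] add [kclf] -> 14 lines: eor jdm iayy wdg kclf ohrsv grxhb xibq erpgm zkmb oosfl oadd evbp jzis
Hunk 2: at line 1 remove [iayy] add [sej] -> 14 lines: eor jdm sej wdg kclf ohrsv grxhb xibq erpgm zkmb oosfl oadd evbp jzis
Hunk 3: at line 6 remove [xibq,erpgm] add [pfhg,fzc,yhd] -> 15 lines: eor jdm sej wdg kclf ohrsv grxhb pfhg fzc yhd zkmb oosfl oadd evbp jzis
Hunk 4: at line 8 remove [fzc] add [oguf,tyv,jyxa] -> 17 lines: eor jdm sej wdg kclf ohrsv grxhb pfhg oguf tyv jyxa yhd zkmb oosfl oadd evbp jzis
Hunk 5: at line 8 remove [tyv,jyxa,yhd] add [bgot,zuszo,muf] -> 17 lines: eor jdm sej wdg kclf ohrsv grxhb pfhg oguf bgot zuszo muf zkmb oosfl oadd evbp jzis
Hunk 6: at line 3 remove [kclf] add [xktfr] -> 17 lines: eor jdm sej wdg xktfr ohrsv grxhb pfhg oguf bgot zuszo muf zkmb oosfl oadd evbp jzis
Hunk 7: at line 10 remove [zuszo,muf,zkmb] add [sraph,iajv] -> 16 lines: eor jdm sej wdg xktfr ohrsv grxhb pfhg oguf bgot sraph iajv oosfl oadd evbp jzis
Final line count: 16

Answer: 16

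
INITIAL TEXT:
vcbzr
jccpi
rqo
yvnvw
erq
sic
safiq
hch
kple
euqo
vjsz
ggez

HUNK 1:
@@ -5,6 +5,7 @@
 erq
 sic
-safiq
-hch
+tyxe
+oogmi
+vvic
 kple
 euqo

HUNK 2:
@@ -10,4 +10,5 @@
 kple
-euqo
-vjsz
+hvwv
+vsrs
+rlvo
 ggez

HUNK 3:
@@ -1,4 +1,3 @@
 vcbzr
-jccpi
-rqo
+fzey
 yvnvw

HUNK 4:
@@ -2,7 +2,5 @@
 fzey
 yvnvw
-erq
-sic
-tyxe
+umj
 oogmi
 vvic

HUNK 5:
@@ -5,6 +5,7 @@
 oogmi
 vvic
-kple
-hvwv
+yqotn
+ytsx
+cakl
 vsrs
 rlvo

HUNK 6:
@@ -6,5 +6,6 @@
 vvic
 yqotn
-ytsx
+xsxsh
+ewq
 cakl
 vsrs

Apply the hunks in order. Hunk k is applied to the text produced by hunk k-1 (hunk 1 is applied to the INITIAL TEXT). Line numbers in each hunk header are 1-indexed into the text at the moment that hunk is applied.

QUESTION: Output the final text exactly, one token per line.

Answer: vcbzr
fzey
yvnvw
umj
oogmi
vvic
yqotn
xsxsh
ewq
cakl
vsrs
rlvo
ggez

Derivation:
Hunk 1: at line 5 remove [safiq,hch] add [tyxe,oogmi,vvic] -> 13 lines: vcbzr jccpi rqo yvnvw erq sic tyxe oogmi vvic kple euqo vjsz ggez
Hunk 2: at line 10 remove [euqo,vjsz] add [hvwv,vsrs,rlvo] -> 14 lines: vcbzr jccpi rqo yvnvw erq sic tyxe oogmi vvic kple hvwv vsrs rlvo ggez
Hunk 3: at line 1 remove [jccpi,rqo] add [fzey] -> 13 lines: vcbzr fzey yvnvw erq sic tyxe oogmi vvic kple hvwv vsrs rlvo ggez
Hunk 4: at line 2 remove [erq,sic,tyxe] add [umj] -> 11 lines: vcbzr fzey yvnvw umj oogmi vvic kple hvwv vsrs rlvo ggez
Hunk 5: at line 5 remove [kple,hvwv] add [yqotn,ytsx,cakl] -> 12 lines: vcbzr fzey yvnvw umj oogmi vvic yqotn ytsx cakl vsrs rlvo ggez
Hunk 6: at line 6 remove [ytsx] add [xsxsh,ewq] -> 13 lines: vcbzr fzey yvnvw umj oogmi vvic yqotn xsxsh ewq cakl vsrs rlvo ggez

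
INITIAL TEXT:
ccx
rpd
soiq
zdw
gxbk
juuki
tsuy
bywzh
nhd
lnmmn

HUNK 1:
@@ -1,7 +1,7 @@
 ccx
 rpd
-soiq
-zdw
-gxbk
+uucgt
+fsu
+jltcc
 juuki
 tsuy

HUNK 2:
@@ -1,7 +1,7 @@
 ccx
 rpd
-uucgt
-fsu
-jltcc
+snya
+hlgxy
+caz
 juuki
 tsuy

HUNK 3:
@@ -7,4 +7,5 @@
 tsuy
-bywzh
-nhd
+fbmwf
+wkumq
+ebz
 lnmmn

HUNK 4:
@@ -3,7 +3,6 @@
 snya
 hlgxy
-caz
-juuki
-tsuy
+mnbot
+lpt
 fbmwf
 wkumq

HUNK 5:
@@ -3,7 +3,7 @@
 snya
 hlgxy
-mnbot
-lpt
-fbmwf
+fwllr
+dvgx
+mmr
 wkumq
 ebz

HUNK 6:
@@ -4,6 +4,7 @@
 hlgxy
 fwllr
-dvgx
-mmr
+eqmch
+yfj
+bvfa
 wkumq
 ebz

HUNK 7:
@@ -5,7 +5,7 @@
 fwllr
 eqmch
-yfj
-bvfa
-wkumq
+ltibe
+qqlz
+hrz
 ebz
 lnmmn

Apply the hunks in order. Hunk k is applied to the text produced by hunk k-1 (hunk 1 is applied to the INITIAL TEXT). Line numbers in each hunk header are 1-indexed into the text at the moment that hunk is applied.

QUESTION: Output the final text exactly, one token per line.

Hunk 1: at line 1 remove [soiq,zdw,gxbk] add [uucgt,fsu,jltcc] -> 10 lines: ccx rpd uucgt fsu jltcc juuki tsuy bywzh nhd lnmmn
Hunk 2: at line 1 remove [uucgt,fsu,jltcc] add [snya,hlgxy,caz] -> 10 lines: ccx rpd snya hlgxy caz juuki tsuy bywzh nhd lnmmn
Hunk 3: at line 7 remove [bywzh,nhd] add [fbmwf,wkumq,ebz] -> 11 lines: ccx rpd snya hlgxy caz juuki tsuy fbmwf wkumq ebz lnmmn
Hunk 4: at line 3 remove [caz,juuki,tsuy] add [mnbot,lpt] -> 10 lines: ccx rpd snya hlgxy mnbot lpt fbmwf wkumq ebz lnmmn
Hunk 5: at line 3 remove [mnbot,lpt,fbmwf] add [fwllr,dvgx,mmr] -> 10 lines: ccx rpd snya hlgxy fwllr dvgx mmr wkumq ebz lnmmn
Hunk 6: at line 4 remove [dvgx,mmr] add [eqmch,yfj,bvfa] -> 11 lines: ccx rpd snya hlgxy fwllr eqmch yfj bvfa wkumq ebz lnmmn
Hunk 7: at line 5 remove [yfj,bvfa,wkumq] add [ltibe,qqlz,hrz] -> 11 lines: ccx rpd snya hlgxy fwllr eqmch ltibe qqlz hrz ebz lnmmn

Answer: ccx
rpd
snya
hlgxy
fwllr
eqmch
ltibe
qqlz
hrz
ebz
lnmmn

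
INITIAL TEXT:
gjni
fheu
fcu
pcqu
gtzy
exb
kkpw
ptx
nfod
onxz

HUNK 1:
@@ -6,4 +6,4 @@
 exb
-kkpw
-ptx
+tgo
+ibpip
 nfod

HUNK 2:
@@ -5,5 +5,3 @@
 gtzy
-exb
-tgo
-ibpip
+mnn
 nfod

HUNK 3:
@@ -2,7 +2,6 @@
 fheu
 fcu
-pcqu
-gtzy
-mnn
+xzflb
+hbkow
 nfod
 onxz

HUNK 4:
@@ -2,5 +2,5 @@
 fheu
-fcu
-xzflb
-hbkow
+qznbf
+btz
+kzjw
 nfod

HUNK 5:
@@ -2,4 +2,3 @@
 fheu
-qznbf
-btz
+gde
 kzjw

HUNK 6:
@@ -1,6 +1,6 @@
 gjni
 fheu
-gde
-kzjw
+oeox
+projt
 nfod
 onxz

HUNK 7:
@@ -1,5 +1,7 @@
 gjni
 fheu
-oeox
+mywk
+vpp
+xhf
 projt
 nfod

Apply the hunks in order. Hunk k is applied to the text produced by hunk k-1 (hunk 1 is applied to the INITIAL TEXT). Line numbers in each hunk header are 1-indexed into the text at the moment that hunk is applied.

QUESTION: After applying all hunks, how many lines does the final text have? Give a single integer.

Answer: 8

Derivation:
Hunk 1: at line 6 remove [kkpw,ptx] add [tgo,ibpip] -> 10 lines: gjni fheu fcu pcqu gtzy exb tgo ibpip nfod onxz
Hunk 2: at line 5 remove [exb,tgo,ibpip] add [mnn] -> 8 lines: gjni fheu fcu pcqu gtzy mnn nfod onxz
Hunk 3: at line 2 remove [pcqu,gtzy,mnn] add [xzflb,hbkow] -> 7 lines: gjni fheu fcu xzflb hbkow nfod onxz
Hunk 4: at line 2 remove [fcu,xzflb,hbkow] add [qznbf,btz,kzjw] -> 7 lines: gjni fheu qznbf btz kzjw nfod onxz
Hunk 5: at line 2 remove [qznbf,btz] add [gde] -> 6 lines: gjni fheu gde kzjw nfod onxz
Hunk 6: at line 1 remove [gde,kzjw] add [oeox,projt] -> 6 lines: gjni fheu oeox projt nfod onxz
Hunk 7: at line 1 remove [oeox] add [mywk,vpp,xhf] -> 8 lines: gjni fheu mywk vpp xhf projt nfod onxz
Final line count: 8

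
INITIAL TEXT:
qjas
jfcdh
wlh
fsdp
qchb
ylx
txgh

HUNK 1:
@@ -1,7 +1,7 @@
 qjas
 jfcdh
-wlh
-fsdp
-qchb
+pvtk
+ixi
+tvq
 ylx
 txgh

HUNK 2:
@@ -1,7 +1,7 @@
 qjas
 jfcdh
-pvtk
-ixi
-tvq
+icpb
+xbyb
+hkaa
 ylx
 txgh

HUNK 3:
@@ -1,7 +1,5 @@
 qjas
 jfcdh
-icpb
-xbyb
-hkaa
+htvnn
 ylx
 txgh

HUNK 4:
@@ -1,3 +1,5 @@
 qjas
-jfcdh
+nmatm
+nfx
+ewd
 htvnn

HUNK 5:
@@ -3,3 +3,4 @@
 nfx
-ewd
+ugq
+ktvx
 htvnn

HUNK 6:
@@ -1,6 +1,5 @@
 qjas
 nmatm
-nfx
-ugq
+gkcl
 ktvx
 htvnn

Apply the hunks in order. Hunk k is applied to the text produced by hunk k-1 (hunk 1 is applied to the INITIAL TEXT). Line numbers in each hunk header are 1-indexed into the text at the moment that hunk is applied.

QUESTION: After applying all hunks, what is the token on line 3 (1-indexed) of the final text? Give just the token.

Answer: gkcl

Derivation:
Hunk 1: at line 1 remove [wlh,fsdp,qchb] add [pvtk,ixi,tvq] -> 7 lines: qjas jfcdh pvtk ixi tvq ylx txgh
Hunk 2: at line 1 remove [pvtk,ixi,tvq] add [icpb,xbyb,hkaa] -> 7 lines: qjas jfcdh icpb xbyb hkaa ylx txgh
Hunk 3: at line 1 remove [icpb,xbyb,hkaa] add [htvnn] -> 5 lines: qjas jfcdh htvnn ylx txgh
Hunk 4: at line 1 remove [jfcdh] add [nmatm,nfx,ewd] -> 7 lines: qjas nmatm nfx ewd htvnn ylx txgh
Hunk 5: at line 3 remove [ewd] add [ugq,ktvx] -> 8 lines: qjas nmatm nfx ugq ktvx htvnn ylx txgh
Hunk 6: at line 1 remove [nfx,ugq] add [gkcl] -> 7 lines: qjas nmatm gkcl ktvx htvnn ylx txgh
Final line 3: gkcl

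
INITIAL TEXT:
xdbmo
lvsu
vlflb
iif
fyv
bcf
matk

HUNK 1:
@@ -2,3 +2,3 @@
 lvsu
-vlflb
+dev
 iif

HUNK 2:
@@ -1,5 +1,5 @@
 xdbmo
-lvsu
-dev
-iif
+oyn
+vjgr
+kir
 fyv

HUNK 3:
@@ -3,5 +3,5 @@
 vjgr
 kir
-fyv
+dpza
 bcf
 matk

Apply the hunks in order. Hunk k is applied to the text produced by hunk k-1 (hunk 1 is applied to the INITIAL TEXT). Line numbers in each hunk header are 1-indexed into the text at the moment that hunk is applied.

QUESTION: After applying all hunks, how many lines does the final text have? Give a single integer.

Hunk 1: at line 2 remove [vlflb] add [dev] -> 7 lines: xdbmo lvsu dev iif fyv bcf matk
Hunk 2: at line 1 remove [lvsu,dev,iif] add [oyn,vjgr,kir] -> 7 lines: xdbmo oyn vjgr kir fyv bcf matk
Hunk 3: at line 3 remove [fyv] add [dpza] -> 7 lines: xdbmo oyn vjgr kir dpza bcf matk
Final line count: 7

Answer: 7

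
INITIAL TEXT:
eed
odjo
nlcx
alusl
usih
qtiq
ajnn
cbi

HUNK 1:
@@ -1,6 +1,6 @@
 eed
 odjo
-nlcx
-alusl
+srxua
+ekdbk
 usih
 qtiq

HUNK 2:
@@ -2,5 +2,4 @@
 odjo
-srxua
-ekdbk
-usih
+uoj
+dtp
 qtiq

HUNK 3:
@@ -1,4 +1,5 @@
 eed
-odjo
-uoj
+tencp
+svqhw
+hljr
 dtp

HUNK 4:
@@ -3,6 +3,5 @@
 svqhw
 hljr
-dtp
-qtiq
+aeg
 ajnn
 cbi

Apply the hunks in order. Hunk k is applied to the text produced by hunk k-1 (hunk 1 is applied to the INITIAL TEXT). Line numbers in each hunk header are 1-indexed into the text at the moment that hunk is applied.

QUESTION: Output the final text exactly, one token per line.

Hunk 1: at line 1 remove [nlcx,alusl] add [srxua,ekdbk] -> 8 lines: eed odjo srxua ekdbk usih qtiq ajnn cbi
Hunk 2: at line 2 remove [srxua,ekdbk,usih] add [uoj,dtp] -> 7 lines: eed odjo uoj dtp qtiq ajnn cbi
Hunk 3: at line 1 remove [odjo,uoj] add [tencp,svqhw,hljr] -> 8 lines: eed tencp svqhw hljr dtp qtiq ajnn cbi
Hunk 4: at line 3 remove [dtp,qtiq] add [aeg] -> 7 lines: eed tencp svqhw hljr aeg ajnn cbi

Answer: eed
tencp
svqhw
hljr
aeg
ajnn
cbi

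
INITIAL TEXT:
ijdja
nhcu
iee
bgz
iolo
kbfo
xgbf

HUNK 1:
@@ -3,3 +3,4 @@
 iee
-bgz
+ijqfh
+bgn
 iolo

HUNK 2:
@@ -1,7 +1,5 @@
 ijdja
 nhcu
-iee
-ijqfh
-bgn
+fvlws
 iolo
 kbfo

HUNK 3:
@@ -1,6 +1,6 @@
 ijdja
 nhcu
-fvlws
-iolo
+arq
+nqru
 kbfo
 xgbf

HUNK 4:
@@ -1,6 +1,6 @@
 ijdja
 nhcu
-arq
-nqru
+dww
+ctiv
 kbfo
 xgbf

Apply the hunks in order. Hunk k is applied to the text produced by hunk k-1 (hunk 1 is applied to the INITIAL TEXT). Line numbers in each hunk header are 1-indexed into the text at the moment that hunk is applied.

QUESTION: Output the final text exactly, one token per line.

Hunk 1: at line 3 remove [bgz] add [ijqfh,bgn] -> 8 lines: ijdja nhcu iee ijqfh bgn iolo kbfo xgbf
Hunk 2: at line 1 remove [iee,ijqfh,bgn] add [fvlws] -> 6 lines: ijdja nhcu fvlws iolo kbfo xgbf
Hunk 3: at line 1 remove [fvlws,iolo] add [arq,nqru] -> 6 lines: ijdja nhcu arq nqru kbfo xgbf
Hunk 4: at line 1 remove [arq,nqru] add [dww,ctiv] -> 6 lines: ijdja nhcu dww ctiv kbfo xgbf

Answer: ijdja
nhcu
dww
ctiv
kbfo
xgbf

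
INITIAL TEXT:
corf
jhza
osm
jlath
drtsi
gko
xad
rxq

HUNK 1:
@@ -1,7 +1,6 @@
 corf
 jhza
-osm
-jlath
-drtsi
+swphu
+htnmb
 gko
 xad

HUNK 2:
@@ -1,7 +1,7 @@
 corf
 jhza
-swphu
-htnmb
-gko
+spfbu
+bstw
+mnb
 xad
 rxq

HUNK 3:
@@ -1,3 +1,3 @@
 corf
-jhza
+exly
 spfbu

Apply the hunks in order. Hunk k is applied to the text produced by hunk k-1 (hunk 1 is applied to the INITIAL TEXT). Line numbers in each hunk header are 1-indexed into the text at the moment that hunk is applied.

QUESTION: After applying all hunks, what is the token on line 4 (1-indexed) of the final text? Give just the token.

Answer: bstw

Derivation:
Hunk 1: at line 1 remove [osm,jlath,drtsi] add [swphu,htnmb] -> 7 lines: corf jhza swphu htnmb gko xad rxq
Hunk 2: at line 1 remove [swphu,htnmb,gko] add [spfbu,bstw,mnb] -> 7 lines: corf jhza spfbu bstw mnb xad rxq
Hunk 3: at line 1 remove [jhza] add [exly] -> 7 lines: corf exly spfbu bstw mnb xad rxq
Final line 4: bstw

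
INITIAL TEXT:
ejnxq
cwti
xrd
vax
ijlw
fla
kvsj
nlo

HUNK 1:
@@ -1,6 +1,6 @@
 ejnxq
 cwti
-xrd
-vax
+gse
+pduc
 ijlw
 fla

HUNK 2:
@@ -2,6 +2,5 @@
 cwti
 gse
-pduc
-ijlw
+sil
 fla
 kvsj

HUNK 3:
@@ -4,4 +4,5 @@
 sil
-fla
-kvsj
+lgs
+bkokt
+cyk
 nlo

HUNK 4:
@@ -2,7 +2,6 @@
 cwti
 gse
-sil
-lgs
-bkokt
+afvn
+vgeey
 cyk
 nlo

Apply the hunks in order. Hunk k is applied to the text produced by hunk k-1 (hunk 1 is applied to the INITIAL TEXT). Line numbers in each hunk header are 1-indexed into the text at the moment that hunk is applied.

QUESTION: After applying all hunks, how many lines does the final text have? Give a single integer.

Hunk 1: at line 1 remove [xrd,vax] add [gse,pduc] -> 8 lines: ejnxq cwti gse pduc ijlw fla kvsj nlo
Hunk 2: at line 2 remove [pduc,ijlw] add [sil] -> 7 lines: ejnxq cwti gse sil fla kvsj nlo
Hunk 3: at line 4 remove [fla,kvsj] add [lgs,bkokt,cyk] -> 8 lines: ejnxq cwti gse sil lgs bkokt cyk nlo
Hunk 4: at line 2 remove [sil,lgs,bkokt] add [afvn,vgeey] -> 7 lines: ejnxq cwti gse afvn vgeey cyk nlo
Final line count: 7

Answer: 7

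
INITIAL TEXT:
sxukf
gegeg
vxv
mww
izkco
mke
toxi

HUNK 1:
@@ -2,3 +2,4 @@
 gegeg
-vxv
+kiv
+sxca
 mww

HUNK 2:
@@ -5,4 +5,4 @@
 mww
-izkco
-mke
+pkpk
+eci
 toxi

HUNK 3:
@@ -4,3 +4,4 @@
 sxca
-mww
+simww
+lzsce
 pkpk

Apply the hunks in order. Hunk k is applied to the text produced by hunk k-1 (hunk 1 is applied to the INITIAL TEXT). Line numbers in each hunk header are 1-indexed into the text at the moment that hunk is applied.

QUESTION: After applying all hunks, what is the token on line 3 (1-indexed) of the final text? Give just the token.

Hunk 1: at line 2 remove [vxv] add [kiv,sxca] -> 8 lines: sxukf gegeg kiv sxca mww izkco mke toxi
Hunk 2: at line 5 remove [izkco,mke] add [pkpk,eci] -> 8 lines: sxukf gegeg kiv sxca mww pkpk eci toxi
Hunk 3: at line 4 remove [mww] add [simww,lzsce] -> 9 lines: sxukf gegeg kiv sxca simww lzsce pkpk eci toxi
Final line 3: kiv

Answer: kiv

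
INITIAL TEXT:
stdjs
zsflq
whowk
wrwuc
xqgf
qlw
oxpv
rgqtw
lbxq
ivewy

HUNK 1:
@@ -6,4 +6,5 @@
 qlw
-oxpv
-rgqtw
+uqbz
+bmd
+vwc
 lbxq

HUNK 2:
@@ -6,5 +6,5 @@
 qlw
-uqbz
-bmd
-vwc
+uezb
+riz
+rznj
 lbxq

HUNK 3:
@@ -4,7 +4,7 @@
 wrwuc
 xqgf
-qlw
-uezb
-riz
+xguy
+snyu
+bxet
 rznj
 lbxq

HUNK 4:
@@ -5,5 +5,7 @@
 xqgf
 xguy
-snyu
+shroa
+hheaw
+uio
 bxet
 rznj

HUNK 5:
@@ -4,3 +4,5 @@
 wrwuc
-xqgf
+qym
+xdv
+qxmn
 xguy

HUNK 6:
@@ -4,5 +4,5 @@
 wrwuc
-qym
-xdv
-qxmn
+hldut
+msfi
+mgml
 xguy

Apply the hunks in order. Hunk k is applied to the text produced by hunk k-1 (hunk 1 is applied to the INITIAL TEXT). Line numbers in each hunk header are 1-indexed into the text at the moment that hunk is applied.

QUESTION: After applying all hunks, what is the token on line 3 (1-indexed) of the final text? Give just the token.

Answer: whowk

Derivation:
Hunk 1: at line 6 remove [oxpv,rgqtw] add [uqbz,bmd,vwc] -> 11 lines: stdjs zsflq whowk wrwuc xqgf qlw uqbz bmd vwc lbxq ivewy
Hunk 2: at line 6 remove [uqbz,bmd,vwc] add [uezb,riz,rznj] -> 11 lines: stdjs zsflq whowk wrwuc xqgf qlw uezb riz rznj lbxq ivewy
Hunk 3: at line 4 remove [qlw,uezb,riz] add [xguy,snyu,bxet] -> 11 lines: stdjs zsflq whowk wrwuc xqgf xguy snyu bxet rznj lbxq ivewy
Hunk 4: at line 5 remove [snyu] add [shroa,hheaw,uio] -> 13 lines: stdjs zsflq whowk wrwuc xqgf xguy shroa hheaw uio bxet rznj lbxq ivewy
Hunk 5: at line 4 remove [xqgf] add [qym,xdv,qxmn] -> 15 lines: stdjs zsflq whowk wrwuc qym xdv qxmn xguy shroa hheaw uio bxet rznj lbxq ivewy
Hunk 6: at line 4 remove [qym,xdv,qxmn] add [hldut,msfi,mgml] -> 15 lines: stdjs zsflq whowk wrwuc hldut msfi mgml xguy shroa hheaw uio bxet rznj lbxq ivewy
Final line 3: whowk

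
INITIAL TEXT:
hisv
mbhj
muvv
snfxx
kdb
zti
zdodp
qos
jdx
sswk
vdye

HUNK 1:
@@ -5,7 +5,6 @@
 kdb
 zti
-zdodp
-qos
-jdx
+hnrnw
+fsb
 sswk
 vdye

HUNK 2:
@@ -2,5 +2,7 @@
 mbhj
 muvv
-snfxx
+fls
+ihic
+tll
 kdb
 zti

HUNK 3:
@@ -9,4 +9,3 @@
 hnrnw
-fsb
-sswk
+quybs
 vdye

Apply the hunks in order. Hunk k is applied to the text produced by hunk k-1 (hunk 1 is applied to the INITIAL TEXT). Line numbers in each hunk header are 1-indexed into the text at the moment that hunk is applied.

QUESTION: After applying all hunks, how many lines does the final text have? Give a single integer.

Hunk 1: at line 5 remove [zdodp,qos,jdx] add [hnrnw,fsb] -> 10 lines: hisv mbhj muvv snfxx kdb zti hnrnw fsb sswk vdye
Hunk 2: at line 2 remove [snfxx] add [fls,ihic,tll] -> 12 lines: hisv mbhj muvv fls ihic tll kdb zti hnrnw fsb sswk vdye
Hunk 3: at line 9 remove [fsb,sswk] add [quybs] -> 11 lines: hisv mbhj muvv fls ihic tll kdb zti hnrnw quybs vdye
Final line count: 11

Answer: 11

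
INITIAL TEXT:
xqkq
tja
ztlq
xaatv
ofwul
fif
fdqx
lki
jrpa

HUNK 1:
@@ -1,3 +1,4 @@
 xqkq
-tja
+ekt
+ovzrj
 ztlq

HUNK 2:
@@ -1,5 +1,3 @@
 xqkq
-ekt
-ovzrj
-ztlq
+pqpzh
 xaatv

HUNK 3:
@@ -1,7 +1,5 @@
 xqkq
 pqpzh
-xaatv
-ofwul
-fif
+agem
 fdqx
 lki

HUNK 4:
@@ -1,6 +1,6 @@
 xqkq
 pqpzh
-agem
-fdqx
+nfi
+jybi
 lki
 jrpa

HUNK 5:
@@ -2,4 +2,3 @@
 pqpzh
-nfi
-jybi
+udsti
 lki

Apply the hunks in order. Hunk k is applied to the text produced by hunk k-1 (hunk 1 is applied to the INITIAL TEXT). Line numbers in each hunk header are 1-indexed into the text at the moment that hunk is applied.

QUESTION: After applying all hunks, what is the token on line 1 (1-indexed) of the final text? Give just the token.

Hunk 1: at line 1 remove [tja] add [ekt,ovzrj] -> 10 lines: xqkq ekt ovzrj ztlq xaatv ofwul fif fdqx lki jrpa
Hunk 2: at line 1 remove [ekt,ovzrj,ztlq] add [pqpzh] -> 8 lines: xqkq pqpzh xaatv ofwul fif fdqx lki jrpa
Hunk 3: at line 1 remove [xaatv,ofwul,fif] add [agem] -> 6 lines: xqkq pqpzh agem fdqx lki jrpa
Hunk 4: at line 1 remove [agem,fdqx] add [nfi,jybi] -> 6 lines: xqkq pqpzh nfi jybi lki jrpa
Hunk 5: at line 2 remove [nfi,jybi] add [udsti] -> 5 lines: xqkq pqpzh udsti lki jrpa
Final line 1: xqkq

Answer: xqkq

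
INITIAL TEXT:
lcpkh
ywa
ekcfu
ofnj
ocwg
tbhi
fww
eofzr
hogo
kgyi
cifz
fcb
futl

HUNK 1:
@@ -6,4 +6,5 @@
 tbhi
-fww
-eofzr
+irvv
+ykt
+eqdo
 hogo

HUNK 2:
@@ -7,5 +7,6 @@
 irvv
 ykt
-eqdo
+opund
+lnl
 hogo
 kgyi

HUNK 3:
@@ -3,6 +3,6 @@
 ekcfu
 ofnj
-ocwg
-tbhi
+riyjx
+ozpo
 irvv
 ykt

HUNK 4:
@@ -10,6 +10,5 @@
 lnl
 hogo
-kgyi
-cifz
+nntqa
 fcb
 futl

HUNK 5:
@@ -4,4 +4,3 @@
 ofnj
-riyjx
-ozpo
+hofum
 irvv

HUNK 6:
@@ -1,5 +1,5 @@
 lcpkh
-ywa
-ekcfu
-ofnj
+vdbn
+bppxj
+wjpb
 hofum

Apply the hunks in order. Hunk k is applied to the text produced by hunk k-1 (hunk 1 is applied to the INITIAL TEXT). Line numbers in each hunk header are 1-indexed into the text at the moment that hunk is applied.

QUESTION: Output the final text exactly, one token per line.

Answer: lcpkh
vdbn
bppxj
wjpb
hofum
irvv
ykt
opund
lnl
hogo
nntqa
fcb
futl

Derivation:
Hunk 1: at line 6 remove [fww,eofzr] add [irvv,ykt,eqdo] -> 14 lines: lcpkh ywa ekcfu ofnj ocwg tbhi irvv ykt eqdo hogo kgyi cifz fcb futl
Hunk 2: at line 7 remove [eqdo] add [opund,lnl] -> 15 lines: lcpkh ywa ekcfu ofnj ocwg tbhi irvv ykt opund lnl hogo kgyi cifz fcb futl
Hunk 3: at line 3 remove [ocwg,tbhi] add [riyjx,ozpo] -> 15 lines: lcpkh ywa ekcfu ofnj riyjx ozpo irvv ykt opund lnl hogo kgyi cifz fcb futl
Hunk 4: at line 10 remove [kgyi,cifz] add [nntqa] -> 14 lines: lcpkh ywa ekcfu ofnj riyjx ozpo irvv ykt opund lnl hogo nntqa fcb futl
Hunk 5: at line 4 remove [riyjx,ozpo] add [hofum] -> 13 lines: lcpkh ywa ekcfu ofnj hofum irvv ykt opund lnl hogo nntqa fcb futl
Hunk 6: at line 1 remove [ywa,ekcfu,ofnj] add [vdbn,bppxj,wjpb] -> 13 lines: lcpkh vdbn bppxj wjpb hofum irvv ykt opund lnl hogo nntqa fcb futl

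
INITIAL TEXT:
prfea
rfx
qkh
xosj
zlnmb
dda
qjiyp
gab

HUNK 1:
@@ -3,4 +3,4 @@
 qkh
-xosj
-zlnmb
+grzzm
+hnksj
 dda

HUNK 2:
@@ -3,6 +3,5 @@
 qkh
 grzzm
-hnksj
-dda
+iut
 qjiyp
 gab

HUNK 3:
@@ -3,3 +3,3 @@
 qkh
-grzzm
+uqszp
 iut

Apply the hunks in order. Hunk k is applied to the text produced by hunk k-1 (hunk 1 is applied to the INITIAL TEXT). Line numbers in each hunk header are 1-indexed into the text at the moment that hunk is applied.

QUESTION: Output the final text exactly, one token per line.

Hunk 1: at line 3 remove [xosj,zlnmb] add [grzzm,hnksj] -> 8 lines: prfea rfx qkh grzzm hnksj dda qjiyp gab
Hunk 2: at line 3 remove [hnksj,dda] add [iut] -> 7 lines: prfea rfx qkh grzzm iut qjiyp gab
Hunk 3: at line 3 remove [grzzm] add [uqszp] -> 7 lines: prfea rfx qkh uqszp iut qjiyp gab

Answer: prfea
rfx
qkh
uqszp
iut
qjiyp
gab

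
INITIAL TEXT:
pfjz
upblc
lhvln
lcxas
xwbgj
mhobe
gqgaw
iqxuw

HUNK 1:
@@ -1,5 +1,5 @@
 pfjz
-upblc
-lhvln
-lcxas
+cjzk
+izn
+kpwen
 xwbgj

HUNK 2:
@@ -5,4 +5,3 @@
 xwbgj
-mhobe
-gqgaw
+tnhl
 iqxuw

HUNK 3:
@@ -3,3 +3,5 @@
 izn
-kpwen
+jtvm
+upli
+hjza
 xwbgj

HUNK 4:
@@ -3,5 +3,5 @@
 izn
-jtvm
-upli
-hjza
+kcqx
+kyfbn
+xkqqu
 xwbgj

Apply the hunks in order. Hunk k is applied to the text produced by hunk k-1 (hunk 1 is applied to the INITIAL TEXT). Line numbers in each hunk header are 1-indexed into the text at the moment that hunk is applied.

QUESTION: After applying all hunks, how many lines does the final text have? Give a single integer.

Answer: 9

Derivation:
Hunk 1: at line 1 remove [upblc,lhvln,lcxas] add [cjzk,izn,kpwen] -> 8 lines: pfjz cjzk izn kpwen xwbgj mhobe gqgaw iqxuw
Hunk 2: at line 5 remove [mhobe,gqgaw] add [tnhl] -> 7 lines: pfjz cjzk izn kpwen xwbgj tnhl iqxuw
Hunk 3: at line 3 remove [kpwen] add [jtvm,upli,hjza] -> 9 lines: pfjz cjzk izn jtvm upli hjza xwbgj tnhl iqxuw
Hunk 4: at line 3 remove [jtvm,upli,hjza] add [kcqx,kyfbn,xkqqu] -> 9 lines: pfjz cjzk izn kcqx kyfbn xkqqu xwbgj tnhl iqxuw
Final line count: 9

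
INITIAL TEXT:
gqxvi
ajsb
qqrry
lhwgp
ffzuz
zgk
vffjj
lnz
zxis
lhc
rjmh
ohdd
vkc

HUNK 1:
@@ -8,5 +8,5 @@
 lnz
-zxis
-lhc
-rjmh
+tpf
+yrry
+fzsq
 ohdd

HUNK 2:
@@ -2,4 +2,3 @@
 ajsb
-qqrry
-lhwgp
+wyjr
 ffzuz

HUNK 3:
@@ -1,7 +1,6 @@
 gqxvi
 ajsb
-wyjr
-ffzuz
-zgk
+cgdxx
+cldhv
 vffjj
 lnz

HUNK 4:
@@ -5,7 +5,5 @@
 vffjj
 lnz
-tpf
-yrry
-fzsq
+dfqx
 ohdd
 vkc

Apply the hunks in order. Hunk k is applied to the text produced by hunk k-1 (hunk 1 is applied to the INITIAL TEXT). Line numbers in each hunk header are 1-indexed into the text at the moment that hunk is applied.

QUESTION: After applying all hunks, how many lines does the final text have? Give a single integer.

Hunk 1: at line 8 remove [zxis,lhc,rjmh] add [tpf,yrry,fzsq] -> 13 lines: gqxvi ajsb qqrry lhwgp ffzuz zgk vffjj lnz tpf yrry fzsq ohdd vkc
Hunk 2: at line 2 remove [qqrry,lhwgp] add [wyjr] -> 12 lines: gqxvi ajsb wyjr ffzuz zgk vffjj lnz tpf yrry fzsq ohdd vkc
Hunk 3: at line 1 remove [wyjr,ffzuz,zgk] add [cgdxx,cldhv] -> 11 lines: gqxvi ajsb cgdxx cldhv vffjj lnz tpf yrry fzsq ohdd vkc
Hunk 4: at line 5 remove [tpf,yrry,fzsq] add [dfqx] -> 9 lines: gqxvi ajsb cgdxx cldhv vffjj lnz dfqx ohdd vkc
Final line count: 9

Answer: 9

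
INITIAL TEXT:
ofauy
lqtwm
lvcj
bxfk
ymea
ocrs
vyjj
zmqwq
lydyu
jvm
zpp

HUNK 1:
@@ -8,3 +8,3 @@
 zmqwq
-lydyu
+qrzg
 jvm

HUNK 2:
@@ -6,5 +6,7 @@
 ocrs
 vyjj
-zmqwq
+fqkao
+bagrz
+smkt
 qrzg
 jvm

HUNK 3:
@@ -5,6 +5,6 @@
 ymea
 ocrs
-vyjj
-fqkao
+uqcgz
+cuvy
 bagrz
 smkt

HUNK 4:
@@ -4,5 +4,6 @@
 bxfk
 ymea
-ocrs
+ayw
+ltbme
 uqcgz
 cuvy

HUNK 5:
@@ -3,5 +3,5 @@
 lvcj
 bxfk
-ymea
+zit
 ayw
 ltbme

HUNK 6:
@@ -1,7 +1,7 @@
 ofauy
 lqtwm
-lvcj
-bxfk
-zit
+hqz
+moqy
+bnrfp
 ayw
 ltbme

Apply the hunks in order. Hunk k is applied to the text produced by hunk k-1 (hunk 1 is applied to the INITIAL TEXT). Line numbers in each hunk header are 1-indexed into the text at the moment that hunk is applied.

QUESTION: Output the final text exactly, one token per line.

Answer: ofauy
lqtwm
hqz
moqy
bnrfp
ayw
ltbme
uqcgz
cuvy
bagrz
smkt
qrzg
jvm
zpp

Derivation:
Hunk 1: at line 8 remove [lydyu] add [qrzg] -> 11 lines: ofauy lqtwm lvcj bxfk ymea ocrs vyjj zmqwq qrzg jvm zpp
Hunk 2: at line 6 remove [zmqwq] add [fqkao,bagrz,smkt] -> 13 lines: ofauy lqtwm lvcj bxfk ymea ocrs vyjj fqkao bagrz smkt qrzg jvm zpp
Hunk 3: at line 5 remove [vyjj,fqkao] add [uqcgz,cuvy] -> 13 lines: ofauy lqtwm lvcj bxfk ymea ocrs uqcgz cuvy bagrz smkt qrzg jvm zpp
Hunk 4: at line 4 remove [ocrs] add [ayw,ltbme] -> 14 lines: ofauy lqtwm lvcj bxfk ymea ayw ltbme uqcgz cuvy bagrz smkt qrzg jvm zpp
Hunk 5: at line 3 remove [ymea] add [zit] -> 14 lines: ofauy lqtwm lvcj bxfk zit ayw ltbme uqcgz cuvy bagrz smkt qrzg jvm zpp
Hunk 6: at line 1 remove [lvcj,bxfk,zit] add [hqz,moqy,bnrfp] -> 14 lines: ofauy lqtwm hqz moqy bnrfp ayw ltbme uqcgz cuvy bagrz smkt qrzg jvm zpp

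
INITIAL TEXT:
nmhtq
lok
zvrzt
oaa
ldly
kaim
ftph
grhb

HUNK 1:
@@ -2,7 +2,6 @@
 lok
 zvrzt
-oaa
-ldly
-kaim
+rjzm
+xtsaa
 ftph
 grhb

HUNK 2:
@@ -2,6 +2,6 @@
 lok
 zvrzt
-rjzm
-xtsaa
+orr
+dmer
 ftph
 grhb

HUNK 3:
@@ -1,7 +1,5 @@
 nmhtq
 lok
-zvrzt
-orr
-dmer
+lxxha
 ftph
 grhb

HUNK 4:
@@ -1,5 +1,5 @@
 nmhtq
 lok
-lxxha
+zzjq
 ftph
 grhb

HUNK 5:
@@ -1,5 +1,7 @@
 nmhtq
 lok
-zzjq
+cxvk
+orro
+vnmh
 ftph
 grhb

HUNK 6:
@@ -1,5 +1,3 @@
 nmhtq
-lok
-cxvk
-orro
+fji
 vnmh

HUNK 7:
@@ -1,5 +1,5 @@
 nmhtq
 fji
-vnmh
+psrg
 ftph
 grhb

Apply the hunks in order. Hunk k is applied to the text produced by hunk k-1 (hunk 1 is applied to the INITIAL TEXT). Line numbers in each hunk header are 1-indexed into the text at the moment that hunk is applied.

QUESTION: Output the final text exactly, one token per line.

Hunk 1: at line 2 remove [oaa,ldly,kaim] add [rjzm,xtsaa] -> 7 lines: nmhtq lok zvrzt rjzm xtsaa ftph grhb
Hunk 2: at line 2 remove [rjzm,xtsaa] add [orr,dmer] -> 7 lines: nmhtq lok zvrzt orr dmer ftph grhb
Hunk 3: at line 1 remove [zvrzt,orr,dmer] add [lxxha] -> 5 lines: nmhtq lok lxxha ftph grhb
Hunk 4: at line 1 remove [lxxha] add [zzjq] -> 5 lines: nmhtq lok zzjq ftph grhb
Hunk 5: at line 1 remove [zzjq] add [cxvk,orro,vnmh] -> 7 lines: nmhtq lok cxvk orro vnmh ftph grhb
Hunk 6: at line 1 remove [lok,cxvk,orro] add [fji] -> 5 lines: nmhtq fji vnmh ftph grhb
Hunk 7: at line 1 remove [vnmh] add [psrg] -> 5 lines: nmhtq fji psrg ftph grhb

Answer: nmhtq
fji
psrg
ftph
grhb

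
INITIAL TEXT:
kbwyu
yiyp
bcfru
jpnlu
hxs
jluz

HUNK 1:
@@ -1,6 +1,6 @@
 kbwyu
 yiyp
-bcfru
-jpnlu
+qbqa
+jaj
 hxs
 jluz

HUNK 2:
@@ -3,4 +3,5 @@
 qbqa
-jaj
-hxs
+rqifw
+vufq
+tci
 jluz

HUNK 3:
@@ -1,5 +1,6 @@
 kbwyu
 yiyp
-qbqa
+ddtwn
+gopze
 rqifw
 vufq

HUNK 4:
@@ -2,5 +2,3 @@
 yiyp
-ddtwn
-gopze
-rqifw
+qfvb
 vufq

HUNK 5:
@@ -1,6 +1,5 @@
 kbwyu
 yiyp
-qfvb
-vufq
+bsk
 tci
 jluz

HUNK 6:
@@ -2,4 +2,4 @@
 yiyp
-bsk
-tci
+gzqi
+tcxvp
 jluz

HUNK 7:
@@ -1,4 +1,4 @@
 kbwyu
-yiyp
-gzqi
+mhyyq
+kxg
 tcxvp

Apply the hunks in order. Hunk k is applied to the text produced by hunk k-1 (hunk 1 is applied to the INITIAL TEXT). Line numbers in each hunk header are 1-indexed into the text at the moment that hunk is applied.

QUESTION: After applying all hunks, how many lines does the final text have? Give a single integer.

Answer: 5

Derivation:
Hunk 1: at line 1 remove [bcfru,jpnlu] add [qbqa,jaj] -> 6 lines: kbwyu yiyp qbqa jaj hxs jluz
Hunk 2: at line 3 remove [jaj,hxs] add [rqifw,vufq,tci] -> 7 lines: kbwyu yiyp qbqa rqifw vufq tci jluz
Hunk 3: at line 1 remove [qbqa] add [ddtwn,gopze] -> 8 lines: kbwyu yiyp ddtwn gopze rqifw vufq tci jluz
Hunk 4: at line 2 remove [ddtwn,gopze,rqifw] add [qfvb] -> 6 lines: kbwyu yiyp qfvb vufq tci jluz
Hunk 5: at line 1 remove [qfvb,vufq] add [bsk] -> 5 lines: kbwyu yiyp bsk tci jluz
Hunk 6: at line 2 remove [bsk,tci] add [gzqi,tcxvp] -> 5 lines: kbwyu yiyp gzqi tcxvp jluz
Hunk 7: at line 1 remove [yiyp,gzqi] add [mhyyq,kxg] -> 5 lines: kbwyu mhyyq kxg tcxvp jluz
Final line count: 5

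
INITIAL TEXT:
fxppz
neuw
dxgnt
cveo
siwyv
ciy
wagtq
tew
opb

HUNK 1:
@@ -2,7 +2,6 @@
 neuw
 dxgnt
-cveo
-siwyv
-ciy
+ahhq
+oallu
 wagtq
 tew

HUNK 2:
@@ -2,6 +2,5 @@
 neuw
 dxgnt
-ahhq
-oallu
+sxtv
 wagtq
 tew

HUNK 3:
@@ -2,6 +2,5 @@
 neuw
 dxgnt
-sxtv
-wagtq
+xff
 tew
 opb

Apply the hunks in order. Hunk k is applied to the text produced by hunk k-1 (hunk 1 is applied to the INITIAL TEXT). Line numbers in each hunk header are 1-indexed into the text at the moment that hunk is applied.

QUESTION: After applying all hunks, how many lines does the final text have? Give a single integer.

Hunk 1: at line 2 remove [cveo,siwyv,ciy] add [ahhq,oallu] -> 8 lines: fxppz neuw dxgnt ahhq oallu wagtq tew opb
Hunk 2: at line 2 remove [ahhq,oallu] add [sxtv] -> 7 lines: fxppz neuw dxgnt sxtv wagtq tew opb
Hunk 3: at line 2 remove [sxtv,wagtq] add [xff] -> 6 lines: fxppz neuw dxgnt xff tew opb
Final line count: 6

Answer: 6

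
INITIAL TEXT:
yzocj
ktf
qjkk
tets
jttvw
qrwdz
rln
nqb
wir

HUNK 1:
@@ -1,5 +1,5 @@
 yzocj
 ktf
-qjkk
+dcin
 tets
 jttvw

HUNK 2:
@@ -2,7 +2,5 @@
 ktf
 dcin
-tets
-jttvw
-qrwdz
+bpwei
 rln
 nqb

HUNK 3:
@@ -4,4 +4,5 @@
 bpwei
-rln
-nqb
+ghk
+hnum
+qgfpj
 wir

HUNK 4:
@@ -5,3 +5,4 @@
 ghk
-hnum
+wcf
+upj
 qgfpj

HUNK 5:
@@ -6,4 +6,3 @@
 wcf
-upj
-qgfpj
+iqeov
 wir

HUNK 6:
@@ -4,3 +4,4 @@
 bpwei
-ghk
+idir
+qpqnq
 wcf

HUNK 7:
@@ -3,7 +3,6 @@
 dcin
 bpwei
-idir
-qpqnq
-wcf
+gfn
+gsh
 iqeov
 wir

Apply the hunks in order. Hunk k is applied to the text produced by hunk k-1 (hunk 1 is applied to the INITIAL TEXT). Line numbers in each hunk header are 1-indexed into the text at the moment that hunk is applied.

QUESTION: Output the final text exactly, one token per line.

Hunk 1: at line 1 remove [qjkk] add [dcin] -> 9 lines: yzocj ktf dcin tets jttvw qrwdz rln nqb wir
Hunk 2: at line 2 remove [tets,jttvw,qrwdz] add [bpwei] -> 7 lines: yzocj ktf dcin bpwei rln nqb wir
Hunk 3: at line 4 remove [rln,nqb] add [ghk,hnum,qgfpj] -> 8 lines: yzocj ktf dcin bpwei ghk hnum qgfpj wir
Hunk 4: at line 5 remove [hnum] add [wcf,upj] -> 9 lines: yzocj ktf dcin bpwei ghk wcf upj qgfpj wir
Hunk 5: at line 6 remove [upj,qgfpj] add [iqeov] -> 8 lines: yzocj ktf dcin bpwei ghk wcf iqeov wir
Hunk 6: at line 4 remove [ghk] add [idir,qpqnq] -> 9 lines: yzocj ktf dcin bpwei idir qpqnq wcf iqeov wir
Hunk 7: at line 3 remove [idir,qpqnq,wcf] add [gfn,gsh] -> 8 lines: yzocj ktf dcin bpwei gfn gsh iqeov wir

Answer: yzocj
ktf
dcin
bpwei
gfn
gsh
iqeov
wir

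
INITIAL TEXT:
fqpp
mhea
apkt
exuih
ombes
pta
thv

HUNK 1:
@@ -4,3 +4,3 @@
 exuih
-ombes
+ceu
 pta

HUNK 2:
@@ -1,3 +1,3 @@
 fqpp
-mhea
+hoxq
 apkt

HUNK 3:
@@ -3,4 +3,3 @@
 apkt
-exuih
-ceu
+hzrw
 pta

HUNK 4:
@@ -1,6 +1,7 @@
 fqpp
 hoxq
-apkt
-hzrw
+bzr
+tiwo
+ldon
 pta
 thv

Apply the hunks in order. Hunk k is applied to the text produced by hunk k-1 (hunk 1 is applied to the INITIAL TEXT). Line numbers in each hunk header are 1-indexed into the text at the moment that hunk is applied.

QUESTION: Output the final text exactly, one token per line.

Answer: fqpp
hoxq
bzr
tiwo
ldon
pta
thv

Derivation:
Hunk 1: at line 4 remove [ombes] add [ceu] -> 7 lines: fqpp mhea apkt exuih ceu pta thv
Hunk 2: at line 1 remove [mhea] add [hoxq] -> 7 lines: fqpp hoxq apkt exuih ceu pta thv
Hunk 3: at line 3 remove [exuih,ceu] add [hzrw] -> 6 lines: fqpp hoxq apkt hzrw pta thv
Hunk 4: at line 1 remove [apkt,hzrw] add [bzr,tiwo,ldon] -> 7 lines: fqpp hoxq bzr tiwo ldon pta thv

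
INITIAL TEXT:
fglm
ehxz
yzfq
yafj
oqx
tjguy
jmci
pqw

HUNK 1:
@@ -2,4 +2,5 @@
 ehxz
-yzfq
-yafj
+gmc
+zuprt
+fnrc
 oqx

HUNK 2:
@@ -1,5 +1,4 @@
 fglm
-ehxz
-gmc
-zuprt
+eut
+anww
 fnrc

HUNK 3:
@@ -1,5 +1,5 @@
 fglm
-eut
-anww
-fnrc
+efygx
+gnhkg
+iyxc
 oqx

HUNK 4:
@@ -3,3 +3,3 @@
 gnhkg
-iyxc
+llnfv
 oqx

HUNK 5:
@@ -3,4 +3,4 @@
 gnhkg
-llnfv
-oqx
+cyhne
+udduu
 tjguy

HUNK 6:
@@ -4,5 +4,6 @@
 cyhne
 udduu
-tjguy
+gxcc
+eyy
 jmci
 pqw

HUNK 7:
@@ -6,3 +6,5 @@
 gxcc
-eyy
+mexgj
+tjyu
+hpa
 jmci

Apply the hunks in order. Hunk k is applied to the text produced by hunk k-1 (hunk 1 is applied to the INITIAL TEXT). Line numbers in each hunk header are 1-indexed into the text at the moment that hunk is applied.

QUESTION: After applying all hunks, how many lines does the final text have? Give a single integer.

Hunk 1: at line 2 remove [yzfq,yafj] add [gmc,zuprt,fnrc] -> 9 lines: fglm ehxz gmc zuprt fnrc oqx tjguy jmci pqw
Hunk 2: at line 1 remove [ehxz,gmc,zuprt] add [eut,anww] -> 8 lines: fglm eut anww fnrc oqx tjguy jmci pqw
Hunk 3: at line 1 remove [eut,anww,fnrc] add [efygx,gnhkg,iyxc] -> 8 lines: fglm efygx gnhkg iyxc oqx tjguy jmci pqw
Hunk 4: at line 3 remove [iyxc] add [llnfv] -> 8 lines: fglm efygx gnhkg llnfv oqx tjguy jmci pqw
Hunk 5: at line 3 remove [llnfv,oqx] add [cyhne,udduu] -> 8 lines: fglm efygx gnhkg cyhne udduu tjguy jmci pqw
Hunk 6: at line 4 remove [tjguy] add [gxcc,eyy] -> 9 lines: fglm efygx gnhkg cyhne udduu gxcc eyy jmci pqw
Hunk 7: at line 6 remove [eyy] add [mexgj,tjyu,hpa] -> 11 lines: fglm efygx gnhkg cyhne udduu gxcc mexgj tjyu hpa jmci pqw
Final line count: 11

Answer: 11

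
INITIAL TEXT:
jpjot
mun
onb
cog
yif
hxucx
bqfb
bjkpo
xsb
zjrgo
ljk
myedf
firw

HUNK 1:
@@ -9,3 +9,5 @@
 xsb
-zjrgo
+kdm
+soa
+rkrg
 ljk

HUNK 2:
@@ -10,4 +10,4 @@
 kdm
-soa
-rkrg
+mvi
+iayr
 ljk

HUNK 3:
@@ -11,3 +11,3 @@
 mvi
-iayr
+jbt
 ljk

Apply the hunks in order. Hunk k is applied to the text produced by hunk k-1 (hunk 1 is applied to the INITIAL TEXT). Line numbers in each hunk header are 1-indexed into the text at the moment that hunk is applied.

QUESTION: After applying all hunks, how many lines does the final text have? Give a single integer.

Hunk 1: at line 9 remove [zjrgo] add [kdm,soa,rkrg] -> 15 lines: jpjot mun onb cog yif hxucx bqfb bjkpo xsb kdm soa rkrg ljk myedf firw
Hunk 2: at line 10 remove [soa,rkrg] add [mvi,iayr] -> 15 lines: jpjot mun onb cog yif hxucx bqfb bjkpo xsb kdm mvi iayr ljk myedf firw
Hunk 3: at line 11 remove [iayr] add [jbt] -> 15 lines: jpjot mun onb cog yif hxucx bqfb bjkpo xsb kdm mvi jbt ljk myedf firw
Final line count: 15

Answer: 15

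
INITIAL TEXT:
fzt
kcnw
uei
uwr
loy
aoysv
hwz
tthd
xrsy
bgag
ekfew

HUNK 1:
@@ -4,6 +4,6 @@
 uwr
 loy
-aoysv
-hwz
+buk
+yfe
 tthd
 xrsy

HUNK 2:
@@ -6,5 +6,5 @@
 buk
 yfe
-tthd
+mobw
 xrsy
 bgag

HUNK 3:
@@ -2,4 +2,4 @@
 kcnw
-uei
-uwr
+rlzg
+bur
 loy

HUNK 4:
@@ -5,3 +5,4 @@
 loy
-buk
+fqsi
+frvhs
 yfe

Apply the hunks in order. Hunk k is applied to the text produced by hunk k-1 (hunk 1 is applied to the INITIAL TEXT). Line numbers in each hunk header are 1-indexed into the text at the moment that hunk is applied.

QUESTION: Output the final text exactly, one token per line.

Answer: fzt
kcnw
rlzg
bur
loy
fqsi
frvhs
yfe
mobw
xrsy
bgag
ekfew

Derivation:
Hunk 1: at line 4 remove [aoysv,hwz] add [buk,yfe] -> 11 lines: fzt kcnw uei uwr loy buk yfe tthd xrsy bgag ekfew
Hunk 2: at line 6 remove [tthd] add [mobw] -> 11 lines: fzt kcnw uei uwr loy buk yfe mobw xrsy bgag ekfew
Hunk 3: at line 2 remove [uei,uwr] add [rlzg,bur] -> 11 lines: fzt kcnw rlzg bur loy buk yfe mobw xrsy bgag ekfew
Hunk 4: at line 5 remove [buk] add [fqsi,frvhs] -> 12 lines: fzt kcnw rlzg bur loy fqsi frvhs yfe mobw xrsy bgag ekfew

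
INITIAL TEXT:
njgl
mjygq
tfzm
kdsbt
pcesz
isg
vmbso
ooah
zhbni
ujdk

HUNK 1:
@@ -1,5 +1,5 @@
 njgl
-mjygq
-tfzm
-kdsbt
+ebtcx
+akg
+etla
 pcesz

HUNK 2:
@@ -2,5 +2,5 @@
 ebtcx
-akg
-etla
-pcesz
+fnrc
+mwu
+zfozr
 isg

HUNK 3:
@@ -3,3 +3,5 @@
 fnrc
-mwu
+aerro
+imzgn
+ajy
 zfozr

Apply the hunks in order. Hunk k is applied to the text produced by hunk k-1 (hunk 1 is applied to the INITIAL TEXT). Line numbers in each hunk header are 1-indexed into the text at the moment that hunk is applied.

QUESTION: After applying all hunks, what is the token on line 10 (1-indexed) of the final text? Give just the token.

Answer: ooah

Derivation:
Hunk 1: at line 1 remove [mjygq,tfzm,kdsbt] add [ebtcx,akg,etla] -> 10 lines: njgl ebtcx akg etla pcesz isg vmbso ooah zhbni ujdk
Hunk 2: at line 2 remove [akg,etla,pcesz] add [fnrc,mwu,zfozr] -> 10 lines: njgl ebtcx fnrc mwu zfozr isg vmbso ooah zhbni ujdk
Hunk 3: at line 3 remove [mwu] add [aerro,imzgn,ajy] -> 12 lines: njgl ebtcx fnrc aerro imzgn ajy zfozr isg vmbso ooah zhbni ujdk
Final line 10: ooah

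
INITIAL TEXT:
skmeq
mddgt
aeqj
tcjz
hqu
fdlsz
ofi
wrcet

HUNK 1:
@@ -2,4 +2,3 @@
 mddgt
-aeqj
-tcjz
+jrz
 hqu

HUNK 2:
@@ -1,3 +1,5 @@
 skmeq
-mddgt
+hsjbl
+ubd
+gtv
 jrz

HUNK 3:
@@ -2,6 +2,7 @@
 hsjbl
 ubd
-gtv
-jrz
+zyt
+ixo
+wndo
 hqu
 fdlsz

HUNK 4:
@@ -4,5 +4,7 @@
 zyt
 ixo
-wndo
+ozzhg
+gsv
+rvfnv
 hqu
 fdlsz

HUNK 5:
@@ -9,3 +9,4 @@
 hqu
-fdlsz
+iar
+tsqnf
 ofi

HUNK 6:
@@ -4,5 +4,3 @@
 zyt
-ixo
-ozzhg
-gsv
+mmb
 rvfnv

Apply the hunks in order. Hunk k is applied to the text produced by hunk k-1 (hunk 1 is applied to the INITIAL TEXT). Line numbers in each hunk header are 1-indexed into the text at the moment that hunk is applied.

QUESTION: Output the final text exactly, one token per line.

Answer: skmeq
hsjbl
ubd
zyt
mmb
rvfnv
hqu
iar
tsqnf
ofi
wrcet

Derivation:
Hunk 1: at line 2 remove [aeqj,tcjz] add [jrz] -> 7 lines: skmeq mddgt jrz hqu fdlsz ofi wrcet
Hunk 2: at line 1 remove [mddgt] add [hsjbl,ubd,gtv] -> 9 lines: skmeq hsjbl ubd gtv jrz hqu fdlsz ofi wrcet
Hunk 3: at line 2 remove [gtv,jrz] add [zyt,ixo,wndo] -> 10 lines: skmeq hsjbl ubd zyt ixo wndo hqu fdlsz ofi wrcet
Hunk 4: at line 4 remove [wndo] add [ozzhg,gsv,rvfnv] -> 12 lines: skmeq hsjbl ubd zyt ixo ozzhg gsv rvfnv hqu fdlsz ofi wrcet
Hunk 5: at line 9 remove [fdlsz] add [iar,tsqnf] -> 13 lines: skmeq hsjbl ubd zyt ixo ozzhg gsv rvfnv hqu iar tsqnf ofi wrcet
Hunk 6: at line 4 remove [ixo,ozzhg,gsv] add [mmb] -> 11 lines: skmeq hsjbl ubd zyt mmb rvfnv hqu iar tsqnf ofi wrcet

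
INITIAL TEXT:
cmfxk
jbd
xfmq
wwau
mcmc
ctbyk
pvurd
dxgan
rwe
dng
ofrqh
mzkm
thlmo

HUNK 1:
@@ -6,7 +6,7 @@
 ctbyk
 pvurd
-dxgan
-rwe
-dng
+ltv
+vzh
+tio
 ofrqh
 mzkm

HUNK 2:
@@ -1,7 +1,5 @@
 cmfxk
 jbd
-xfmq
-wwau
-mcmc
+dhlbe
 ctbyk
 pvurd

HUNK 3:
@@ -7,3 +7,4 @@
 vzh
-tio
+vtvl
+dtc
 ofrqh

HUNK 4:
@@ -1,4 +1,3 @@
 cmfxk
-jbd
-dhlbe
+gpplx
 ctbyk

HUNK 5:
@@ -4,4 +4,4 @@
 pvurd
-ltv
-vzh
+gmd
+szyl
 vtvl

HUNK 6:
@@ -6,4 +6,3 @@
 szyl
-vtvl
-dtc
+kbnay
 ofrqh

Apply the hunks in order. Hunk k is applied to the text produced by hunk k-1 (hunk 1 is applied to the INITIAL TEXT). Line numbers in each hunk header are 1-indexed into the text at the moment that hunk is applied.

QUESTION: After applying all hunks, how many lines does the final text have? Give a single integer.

Answer: 10

Derivation:
Hunk 1: at line 6 remove [dxgan,rwe,dng] add [ltv,vzh,tio] -> 13 lines: cmfxk jbd xfmq wwau mcmc ctbyk pvurd ltv vzh tio ofrqh mzkm thlmo
Hunk 2: at line 1 remove [xfmq,wwau,mcmc] add [dhlbe] -> 11 lines: cmfxk jbd dhlbe ctbyk pvurd ltv vzh tio ofrqh mzkm thlmo
Hunk 3: at line 7 remove [tio] add [vtvl,dtc] -> 12 lines: cmfxk jbd dhlbe ctbyk pvurd ltv vzh vtvl dtc ofrqh mzkm thlmo
Hunk 4: at line 1 remove [jbd,dhlbe] add [gpplx] -> 11 lines: cmfxk gpplx ctbyk pvurd ltv vzh vtvl dtc ofrqh mzkm thlmo
Hunk 5: at line 4 remove [ltv,vzh] add [gmd,szyl] -> 11 lines: cmfxk gpplx ctbyk pvurd gmd szyl vtvl dtc ofrqh mzkm thlmo
Hunk 6: at line 6 remove [vtvl,dtc] add [kbnay] -> 10 lines: cmfxk gpplx ctbyk pvurd gmd szyl kbnay ofrqh mzkm thlmo
Final line count: 10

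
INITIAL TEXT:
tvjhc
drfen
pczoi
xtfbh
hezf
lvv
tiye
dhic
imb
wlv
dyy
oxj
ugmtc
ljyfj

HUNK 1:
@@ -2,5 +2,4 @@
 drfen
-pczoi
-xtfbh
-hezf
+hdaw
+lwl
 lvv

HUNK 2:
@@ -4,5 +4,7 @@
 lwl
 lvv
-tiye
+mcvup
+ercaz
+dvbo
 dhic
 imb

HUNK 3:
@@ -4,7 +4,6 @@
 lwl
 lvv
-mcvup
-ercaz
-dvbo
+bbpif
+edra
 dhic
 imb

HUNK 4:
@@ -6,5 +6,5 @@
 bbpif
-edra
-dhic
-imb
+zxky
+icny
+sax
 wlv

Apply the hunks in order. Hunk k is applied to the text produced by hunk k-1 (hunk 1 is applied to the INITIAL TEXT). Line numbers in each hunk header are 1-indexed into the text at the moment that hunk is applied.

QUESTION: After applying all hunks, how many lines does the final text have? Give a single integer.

Hunk 1: at line 2 remove [pczoi,xtfbh,hezf] add [hdaw,lwl] -> 13 lines: tvjhc drfen hdaw lwl lvv tiye dhic imb wlv dyy oxj ugmtc ljyfj
Hunk 2: at line 4 remove [tiye] add [mcvup,ercaz,dvbo] -> 15 lines: tvjhc drfen hdaw lwl lvv mcvup ercaz dvbo dhic imb wlv dyy oxj ugmtc ljyfj
Hunk 3: at line 4 remove [mcvup,ercaz,dvbo] add [bbpif,edra] -> 14 lines: tvjhc drfen hdaw lwl lvv bbpif edra dhic imb wlv dyy oxj ugmtc ljyfj
Hunk 4: at line 6 remove [edra,dhic,imb] add [zxky,icny,sax] -> 14 lines: tvjhc drfen hdaw lwl lvv bbpif zxky icny sax wlv dyy oxj ugmtc ljyfj
Final line count: 14

Answer: 14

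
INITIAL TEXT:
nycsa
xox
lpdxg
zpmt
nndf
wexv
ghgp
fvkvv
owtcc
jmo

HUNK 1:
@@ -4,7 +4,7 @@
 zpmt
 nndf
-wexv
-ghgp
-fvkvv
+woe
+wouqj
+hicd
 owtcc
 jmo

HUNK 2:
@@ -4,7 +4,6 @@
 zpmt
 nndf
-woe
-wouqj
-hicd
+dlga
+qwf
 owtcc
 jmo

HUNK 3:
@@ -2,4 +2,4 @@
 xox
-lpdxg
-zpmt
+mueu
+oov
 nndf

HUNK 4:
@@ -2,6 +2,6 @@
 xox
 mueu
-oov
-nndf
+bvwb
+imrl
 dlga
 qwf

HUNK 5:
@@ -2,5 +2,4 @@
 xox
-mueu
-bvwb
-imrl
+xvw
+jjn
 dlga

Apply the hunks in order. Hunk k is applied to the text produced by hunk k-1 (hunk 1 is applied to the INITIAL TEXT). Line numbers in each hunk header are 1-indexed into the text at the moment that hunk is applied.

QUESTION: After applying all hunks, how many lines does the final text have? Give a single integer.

Hunk 1: at line 4 remove [wexv,ghgp,fvkvv] add [woe,wouqj,hicd] -> 10 lines: nycsa xox lpdxg zpmt nndf woe wouqj hicd owtcc jmo
Hunk 2: at line 4 remove [woe,wouqj,hicd] add [dlga,qwf] -> 9 lines: nycsa xox lpdxg zpmt nndf dlga qwf owtcc jmo
Hunk 3: at line 2 remove [lpdxg,zpmt] add [mueu,oov] -> 9 lines: nycsa xox mueu oov nndf dlga qwf owtcc jmo
Hunk 4: at line 2 remove [oov,nndf] add [bvwb,imrl] -> 9 lines: nycsa xox mueu bvwb imrl dlga qwf owtcc jmo
Hunk 5: at line 2 remove [mueu,bvwb,imrl] add [xvw,jjn] -> 8 lines: nycsa xox xvw jjn dlga qwf owtcc jmo
Final line count: 8

Answer: 8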